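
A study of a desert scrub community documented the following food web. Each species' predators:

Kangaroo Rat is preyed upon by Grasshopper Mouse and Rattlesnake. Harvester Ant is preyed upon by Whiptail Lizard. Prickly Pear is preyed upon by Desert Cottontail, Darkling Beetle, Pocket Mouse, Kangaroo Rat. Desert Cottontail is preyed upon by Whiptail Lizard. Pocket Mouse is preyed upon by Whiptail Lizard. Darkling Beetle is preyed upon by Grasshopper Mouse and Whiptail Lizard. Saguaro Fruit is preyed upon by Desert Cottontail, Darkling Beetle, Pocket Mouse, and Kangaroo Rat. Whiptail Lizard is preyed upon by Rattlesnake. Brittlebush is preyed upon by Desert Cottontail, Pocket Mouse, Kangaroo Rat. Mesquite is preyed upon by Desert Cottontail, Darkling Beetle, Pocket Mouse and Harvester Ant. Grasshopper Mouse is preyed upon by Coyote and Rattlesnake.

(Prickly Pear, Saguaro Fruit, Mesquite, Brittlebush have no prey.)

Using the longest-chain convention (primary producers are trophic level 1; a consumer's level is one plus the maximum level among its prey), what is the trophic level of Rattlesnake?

Trophic level 4

Prickly Pear is a producer → level 1.
Darkling Beetle eats Prickly Pear (level 1); other prey at levels: Saguaro Fruit 1, Mesquite 1 → level 2.
Grasshopper Mouse eats Darkling Beetle (level 2); other prey at levels: Kangaroo Rat 2 → level 3.
Rattlesnake eats Grasshopper Mouse (level 3); other prey at levels: Kangaroo Rat 2, Whiptail Lizard 3 → level 4.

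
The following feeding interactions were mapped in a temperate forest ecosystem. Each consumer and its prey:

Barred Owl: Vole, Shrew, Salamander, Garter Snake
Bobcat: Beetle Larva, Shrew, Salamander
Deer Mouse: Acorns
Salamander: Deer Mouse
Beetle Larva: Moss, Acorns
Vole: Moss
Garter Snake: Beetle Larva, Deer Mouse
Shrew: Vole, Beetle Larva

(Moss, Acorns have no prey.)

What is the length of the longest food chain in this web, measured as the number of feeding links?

3 links

One longest chain: Moss → Vole → Shrew → Bobcat.
It has 4 species and 3 links.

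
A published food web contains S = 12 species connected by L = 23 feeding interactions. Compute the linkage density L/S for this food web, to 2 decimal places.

There are L = 23 links among S = 12 species.
L/S = 23/12 = 1.9167 ≈ 1.92.

L/S = 1.92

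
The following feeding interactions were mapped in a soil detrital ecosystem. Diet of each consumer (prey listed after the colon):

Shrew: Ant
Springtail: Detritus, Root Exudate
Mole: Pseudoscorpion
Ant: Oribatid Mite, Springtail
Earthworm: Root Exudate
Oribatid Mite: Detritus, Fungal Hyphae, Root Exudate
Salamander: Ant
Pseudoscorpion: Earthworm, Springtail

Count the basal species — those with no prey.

Basal species (no prey listed): Detritus, Fungal Hyphae, Root Exudate.
Count: 3.

3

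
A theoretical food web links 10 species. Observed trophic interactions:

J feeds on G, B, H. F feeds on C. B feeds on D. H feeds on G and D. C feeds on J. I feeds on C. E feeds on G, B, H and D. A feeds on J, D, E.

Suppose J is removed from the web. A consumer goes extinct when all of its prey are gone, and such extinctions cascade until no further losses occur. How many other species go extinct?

3

Remove J.
Round 1: C (all prey gone) → extinct.
Round 2: I (all prey gone), F (all prey gone) → extinct.
No further losses. Total secondary extinctions: 3.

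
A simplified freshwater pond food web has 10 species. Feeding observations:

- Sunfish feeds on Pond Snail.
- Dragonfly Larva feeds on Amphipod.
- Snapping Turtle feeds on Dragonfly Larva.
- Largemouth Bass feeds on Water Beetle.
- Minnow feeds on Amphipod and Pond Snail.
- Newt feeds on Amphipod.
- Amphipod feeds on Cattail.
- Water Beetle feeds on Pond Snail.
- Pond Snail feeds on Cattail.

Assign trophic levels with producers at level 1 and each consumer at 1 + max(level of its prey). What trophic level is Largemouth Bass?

Trophic level 4

Cattail is a producer → level 1.
Pond Snail eats Cattail → level 2.
Water Beetle eats Pond Snail → level 3.
Largemouth Bass eats Water Beetle → level 4.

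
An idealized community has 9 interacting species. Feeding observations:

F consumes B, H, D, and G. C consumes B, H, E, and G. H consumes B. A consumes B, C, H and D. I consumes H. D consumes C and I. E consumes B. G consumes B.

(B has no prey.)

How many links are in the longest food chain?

4 links

One longest chain: B → H → I → D → F.
It has 5 species and 4 links.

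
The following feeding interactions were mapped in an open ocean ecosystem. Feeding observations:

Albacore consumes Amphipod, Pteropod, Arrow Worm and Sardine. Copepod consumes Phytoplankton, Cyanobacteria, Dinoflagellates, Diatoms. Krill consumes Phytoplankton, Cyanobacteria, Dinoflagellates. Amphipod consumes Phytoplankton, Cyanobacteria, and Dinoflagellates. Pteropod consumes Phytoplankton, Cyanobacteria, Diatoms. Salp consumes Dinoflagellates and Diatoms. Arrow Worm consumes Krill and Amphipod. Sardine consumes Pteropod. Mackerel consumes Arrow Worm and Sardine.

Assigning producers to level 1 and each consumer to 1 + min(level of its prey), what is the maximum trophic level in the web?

4

Producers (level 1): Diatoms, Cyanobacteria, Dinoflagellates, Phytoplankton.
Following each consumer down to its lowest-level prey: Diatoms → Pteropod → Sardine → Mackerel (levels 1 through 4).
All prey of Mackerel (Sardine 3, Arrow Worm 3) are at level 3 or above, so Mackerel is at level 1 + 3 = 4.
Every consumer has at least one prey at level 3 or below, so none exceeds level 4.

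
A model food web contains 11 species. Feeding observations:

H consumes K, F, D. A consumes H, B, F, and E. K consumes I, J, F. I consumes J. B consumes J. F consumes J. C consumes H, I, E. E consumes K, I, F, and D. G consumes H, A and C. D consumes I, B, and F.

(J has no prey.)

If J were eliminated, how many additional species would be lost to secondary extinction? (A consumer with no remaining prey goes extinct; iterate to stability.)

Remove J.
Round 1: I (all prey gone), F (all prey gone), B (all prey gone) → extinct.
Round 2: D (all prey gone), K (all prey gone) → extinct.
Round 3: H (all prey gone), E (all prey gone) → extinct.
Round 4: A (all prey gone), C (all prey gone) → extinct.
Round 5: G (all prey gone) → extinct.
No further losses. Total secondary extinctions: 10.

10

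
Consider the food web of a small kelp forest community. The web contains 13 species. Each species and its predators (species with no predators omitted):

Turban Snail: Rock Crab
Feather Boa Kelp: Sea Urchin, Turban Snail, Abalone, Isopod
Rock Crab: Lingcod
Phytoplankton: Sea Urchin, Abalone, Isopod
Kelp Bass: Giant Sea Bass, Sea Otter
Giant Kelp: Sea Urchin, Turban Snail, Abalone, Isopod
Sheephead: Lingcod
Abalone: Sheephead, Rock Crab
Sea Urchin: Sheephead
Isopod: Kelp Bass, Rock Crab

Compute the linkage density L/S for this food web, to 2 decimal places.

There are L = 21 links among S = 13 species.
L/S = 21/13 = 1.6154 ≈ 1.62.

L/S = 1.62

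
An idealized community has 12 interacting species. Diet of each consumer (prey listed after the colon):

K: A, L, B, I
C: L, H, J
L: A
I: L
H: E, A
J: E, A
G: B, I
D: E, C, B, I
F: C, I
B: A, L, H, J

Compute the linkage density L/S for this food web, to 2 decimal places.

L/S = 2.08

There are L = 25 links among S = 12 species.
L/S = 25/12 = 2.0833 ≈ 2.08.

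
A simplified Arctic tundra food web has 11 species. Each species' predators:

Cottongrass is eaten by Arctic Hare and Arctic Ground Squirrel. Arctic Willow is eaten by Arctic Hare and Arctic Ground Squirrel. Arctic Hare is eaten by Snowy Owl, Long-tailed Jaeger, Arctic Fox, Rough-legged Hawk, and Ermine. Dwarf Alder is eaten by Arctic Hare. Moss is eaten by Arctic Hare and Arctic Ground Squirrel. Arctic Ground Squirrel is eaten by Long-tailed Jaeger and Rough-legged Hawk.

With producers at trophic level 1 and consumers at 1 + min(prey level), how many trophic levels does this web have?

Producers (level 1): Cottongrass, Arctic Willow, Dwarf Alder, Moss.
Following each consumer down to its lowest-level prey: Cottongrass → Arctic Hare → Ermine (levels 1 through 3).
All prey of Ermine (Arctic Hare 2) are at level 2 or above, so Ermine is at level 1 + 2 = 3.
Every consumer has at least one prey at level 2 or below, so none exceeds level 3.

3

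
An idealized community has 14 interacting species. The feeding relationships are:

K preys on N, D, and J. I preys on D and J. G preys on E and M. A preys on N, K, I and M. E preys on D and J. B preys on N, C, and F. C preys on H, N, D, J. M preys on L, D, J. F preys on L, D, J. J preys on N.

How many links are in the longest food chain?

One longest chain: N → J → E → G.
It has 4 species and 3 links.

3 links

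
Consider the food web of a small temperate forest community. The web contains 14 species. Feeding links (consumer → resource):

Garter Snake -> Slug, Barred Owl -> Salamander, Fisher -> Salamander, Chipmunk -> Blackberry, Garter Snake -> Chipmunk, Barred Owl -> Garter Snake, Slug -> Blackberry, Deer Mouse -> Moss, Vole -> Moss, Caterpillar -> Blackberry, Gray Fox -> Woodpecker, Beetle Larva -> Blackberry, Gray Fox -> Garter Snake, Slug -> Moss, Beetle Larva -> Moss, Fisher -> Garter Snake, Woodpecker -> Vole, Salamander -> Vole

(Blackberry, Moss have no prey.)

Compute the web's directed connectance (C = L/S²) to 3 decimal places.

The web has S = 14 species and L = 18 feeding links.
C = L / S² = 18 / 196 = 0.0918 ≈ 0.092.

C = 0.092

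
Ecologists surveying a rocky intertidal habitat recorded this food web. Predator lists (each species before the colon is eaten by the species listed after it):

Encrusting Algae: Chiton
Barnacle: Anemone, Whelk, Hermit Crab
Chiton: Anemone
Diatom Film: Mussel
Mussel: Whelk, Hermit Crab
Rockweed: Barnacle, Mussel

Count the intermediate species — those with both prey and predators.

Intermediate species (has both prey and predators): Barnacle, Mussel, Chiton.
Count: 3.

3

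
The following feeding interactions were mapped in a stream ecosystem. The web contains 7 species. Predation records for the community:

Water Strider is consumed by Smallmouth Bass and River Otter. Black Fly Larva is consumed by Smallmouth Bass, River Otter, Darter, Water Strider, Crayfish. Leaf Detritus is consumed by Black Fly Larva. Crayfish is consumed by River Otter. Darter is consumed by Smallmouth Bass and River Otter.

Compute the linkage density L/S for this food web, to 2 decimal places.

There are L = 11 links among S = 7 species.
L/S = 11/7 = 1.5714 ≈ 1.57.

L/S = 1.57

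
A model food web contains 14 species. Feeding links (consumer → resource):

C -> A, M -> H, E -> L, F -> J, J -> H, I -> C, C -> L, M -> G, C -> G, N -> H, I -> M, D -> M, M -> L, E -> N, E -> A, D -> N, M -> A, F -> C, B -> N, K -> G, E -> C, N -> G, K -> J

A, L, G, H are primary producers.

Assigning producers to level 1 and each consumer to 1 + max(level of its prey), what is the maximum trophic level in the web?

3

Producers (level 1): A, L, G, H.
A → M → D gives D level 3.
No species has a prey at level 3, so no species reaches level 4.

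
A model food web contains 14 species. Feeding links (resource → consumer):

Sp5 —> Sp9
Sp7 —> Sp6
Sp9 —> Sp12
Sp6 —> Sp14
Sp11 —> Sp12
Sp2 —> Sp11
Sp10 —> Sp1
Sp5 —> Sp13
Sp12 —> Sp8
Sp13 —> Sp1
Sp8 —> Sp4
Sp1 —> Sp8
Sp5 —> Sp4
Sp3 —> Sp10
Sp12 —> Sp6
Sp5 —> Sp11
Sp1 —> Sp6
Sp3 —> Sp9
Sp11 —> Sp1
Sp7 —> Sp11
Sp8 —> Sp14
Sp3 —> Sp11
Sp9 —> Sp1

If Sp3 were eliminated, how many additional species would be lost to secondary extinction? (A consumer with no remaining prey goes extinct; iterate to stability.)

Remove Sp3.
Round 1: Sp10 (all prey gone) → extinct.
No further losses. Total secondary extinctions: 1.

1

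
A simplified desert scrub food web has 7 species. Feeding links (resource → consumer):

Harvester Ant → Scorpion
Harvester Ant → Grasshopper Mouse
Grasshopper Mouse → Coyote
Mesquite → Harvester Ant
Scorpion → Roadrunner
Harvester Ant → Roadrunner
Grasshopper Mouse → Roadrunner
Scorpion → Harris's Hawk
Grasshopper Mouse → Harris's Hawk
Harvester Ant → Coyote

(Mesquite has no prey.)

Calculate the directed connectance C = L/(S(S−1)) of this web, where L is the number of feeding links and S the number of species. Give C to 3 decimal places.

C = 0.238

The web has S = 7 species and L = 10 feeding links.
C = L / (S(S−1)) = 10 / 42 = 0.2381 ≈ 0.238.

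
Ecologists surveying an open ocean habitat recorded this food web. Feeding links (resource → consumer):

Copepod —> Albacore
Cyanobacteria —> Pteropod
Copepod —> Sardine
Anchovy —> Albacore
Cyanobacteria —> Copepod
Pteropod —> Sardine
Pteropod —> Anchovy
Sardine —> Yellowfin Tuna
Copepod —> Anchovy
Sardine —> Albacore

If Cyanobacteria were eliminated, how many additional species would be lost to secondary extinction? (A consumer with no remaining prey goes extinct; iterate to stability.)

6

Remove Cyanobacteria.
Round 1: Copepod (all prey gone), Pteropod (all prey gone) → extinct.
Round 2: Anchovy (all prey gone), Sardine (all prey gone) → extinct.
Round 3: Albacore (all prey gone), Yellowfin Tuna (all prey gone) → extinct.
No further losses. Total secondary extinctions: 6.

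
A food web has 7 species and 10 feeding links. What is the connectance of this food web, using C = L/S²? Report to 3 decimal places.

The web has S = 7 species and L = 10 feeding links.
C = L / S² = 10 / 49 = 0.2041 ≈ 0.204.

C = 0.204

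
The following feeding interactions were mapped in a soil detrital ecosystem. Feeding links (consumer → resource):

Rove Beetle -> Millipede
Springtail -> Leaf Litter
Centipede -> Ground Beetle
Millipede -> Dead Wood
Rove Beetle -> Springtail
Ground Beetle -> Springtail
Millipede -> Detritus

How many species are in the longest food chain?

One longest chain: Leaf Litter → Springtail → Ground Beetle → Centipede.
It has 4 species and 3 links.

4 species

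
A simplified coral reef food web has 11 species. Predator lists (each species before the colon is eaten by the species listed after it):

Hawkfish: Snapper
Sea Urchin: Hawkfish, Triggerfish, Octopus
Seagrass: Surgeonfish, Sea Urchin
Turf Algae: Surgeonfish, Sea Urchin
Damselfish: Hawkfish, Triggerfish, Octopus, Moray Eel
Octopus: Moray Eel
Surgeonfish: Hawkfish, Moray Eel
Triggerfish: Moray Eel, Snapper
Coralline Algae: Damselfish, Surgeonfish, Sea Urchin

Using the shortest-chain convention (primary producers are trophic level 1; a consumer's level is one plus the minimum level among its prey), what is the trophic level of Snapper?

Coralline Algae is a producer → level 1.
Damselfish eats Coralline Algae → level 2.
Hawkfish eats Damselfish → level 3.
Snapper eats Hawkfish → level 4.
No prey of Snapper is below level 3, so 4 is the minimum.

Trophic level 4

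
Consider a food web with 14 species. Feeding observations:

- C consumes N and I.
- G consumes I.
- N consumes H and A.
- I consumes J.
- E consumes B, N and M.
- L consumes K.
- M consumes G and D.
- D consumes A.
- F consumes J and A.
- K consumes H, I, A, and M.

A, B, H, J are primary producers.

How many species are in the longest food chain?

6 species

One longest chain: J → I → G → M → K → L.
It has 6 species and 5 links.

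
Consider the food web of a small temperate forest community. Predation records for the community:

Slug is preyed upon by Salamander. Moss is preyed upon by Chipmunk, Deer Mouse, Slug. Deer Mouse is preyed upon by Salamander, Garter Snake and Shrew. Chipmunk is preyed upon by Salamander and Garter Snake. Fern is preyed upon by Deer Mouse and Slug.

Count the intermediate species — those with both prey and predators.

Intermediate species (has both prey and predators): Chipmunk, Deer Mouse, Slug.
Count: 3.

3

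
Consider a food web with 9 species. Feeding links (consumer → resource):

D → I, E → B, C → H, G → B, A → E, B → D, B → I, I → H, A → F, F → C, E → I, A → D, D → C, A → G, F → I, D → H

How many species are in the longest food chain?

One longest chain: H → C → D → B → G → A.
It has 6 species and 5 links.

6 species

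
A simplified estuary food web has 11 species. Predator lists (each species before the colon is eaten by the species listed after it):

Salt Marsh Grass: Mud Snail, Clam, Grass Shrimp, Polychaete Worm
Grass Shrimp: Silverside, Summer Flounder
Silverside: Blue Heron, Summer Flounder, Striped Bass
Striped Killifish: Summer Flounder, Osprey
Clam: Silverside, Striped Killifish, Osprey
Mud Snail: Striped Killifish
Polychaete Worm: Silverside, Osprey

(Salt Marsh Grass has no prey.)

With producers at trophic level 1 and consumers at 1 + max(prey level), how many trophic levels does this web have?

4

Producers (level 1): Salt Marsh Grass.
Salt Marsh Grass → Mud Snail → Striped Killifish → Osprey gives Osprey level 4.
No species has a prey at level 4, so no species reaches level 5.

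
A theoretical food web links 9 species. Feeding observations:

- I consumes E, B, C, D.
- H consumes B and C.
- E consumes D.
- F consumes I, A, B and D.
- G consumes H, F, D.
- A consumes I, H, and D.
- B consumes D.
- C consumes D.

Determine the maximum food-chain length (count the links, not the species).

One longest chain: D → E → I → A → F → G.
It has 6 species and 5 links.

5 links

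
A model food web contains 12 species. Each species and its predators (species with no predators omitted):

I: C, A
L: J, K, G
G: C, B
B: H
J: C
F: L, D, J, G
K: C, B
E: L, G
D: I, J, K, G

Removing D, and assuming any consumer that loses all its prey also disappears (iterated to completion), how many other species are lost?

Remove D.
Round 1: I (all prey gone) → extinct.
Round 2: A (all prey gone) → extinct.
No further losses. Total secondary extinctions: 2.

2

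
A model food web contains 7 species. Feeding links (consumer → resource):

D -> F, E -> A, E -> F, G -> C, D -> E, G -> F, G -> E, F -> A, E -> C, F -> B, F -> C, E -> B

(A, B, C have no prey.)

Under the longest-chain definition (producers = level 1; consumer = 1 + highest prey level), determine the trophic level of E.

A is a producer → level 1.
F eats A (level 1); other prey at levels: B 1, C 1 → level 2.
E eats F (level 2); other prey at levels: A 1, B 1, C 1 → level 3.

Trophic level 3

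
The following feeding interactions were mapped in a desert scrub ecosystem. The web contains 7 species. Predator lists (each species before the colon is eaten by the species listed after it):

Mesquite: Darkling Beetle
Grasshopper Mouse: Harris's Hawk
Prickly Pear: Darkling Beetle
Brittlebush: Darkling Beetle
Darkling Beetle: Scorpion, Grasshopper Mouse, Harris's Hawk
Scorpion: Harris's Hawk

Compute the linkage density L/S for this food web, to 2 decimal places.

L/S = 1.14

There are L = 8 links among S = 7 species.
L/S = 8/7 = 1.1429 ≈ 1.14.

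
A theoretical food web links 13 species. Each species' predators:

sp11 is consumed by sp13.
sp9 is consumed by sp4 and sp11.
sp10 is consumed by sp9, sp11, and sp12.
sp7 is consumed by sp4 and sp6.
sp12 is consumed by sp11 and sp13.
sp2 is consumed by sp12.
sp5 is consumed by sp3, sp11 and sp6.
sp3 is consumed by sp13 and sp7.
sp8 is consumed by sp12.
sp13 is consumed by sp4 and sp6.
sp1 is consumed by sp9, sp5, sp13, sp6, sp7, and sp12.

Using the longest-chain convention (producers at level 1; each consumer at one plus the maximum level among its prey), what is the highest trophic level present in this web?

Producers (level 1): sp1, sp10, sp8, sp2.
sp1 → sp5 → sp3 → sp13 → sp4 gives sp4 level 5.
No species has a prey at level 5, so no species reaches level 6.

5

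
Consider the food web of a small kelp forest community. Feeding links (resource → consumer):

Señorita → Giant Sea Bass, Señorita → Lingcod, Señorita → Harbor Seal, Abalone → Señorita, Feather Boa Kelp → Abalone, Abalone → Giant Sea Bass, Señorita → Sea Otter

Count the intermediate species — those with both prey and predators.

2

Intermediate species (has both prey and predators): Abalone, Señorita.
Count: 2.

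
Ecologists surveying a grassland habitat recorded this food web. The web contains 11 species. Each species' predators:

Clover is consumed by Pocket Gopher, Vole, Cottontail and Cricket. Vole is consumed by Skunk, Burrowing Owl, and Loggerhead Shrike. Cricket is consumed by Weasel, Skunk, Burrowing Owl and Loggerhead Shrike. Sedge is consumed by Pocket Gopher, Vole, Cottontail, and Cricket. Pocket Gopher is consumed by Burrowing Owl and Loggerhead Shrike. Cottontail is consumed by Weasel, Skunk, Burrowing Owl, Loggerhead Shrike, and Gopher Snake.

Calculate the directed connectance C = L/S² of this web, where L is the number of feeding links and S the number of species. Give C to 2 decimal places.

C = 0.18

The web has S = 11 species and L = 22 feeding links.
C = L / S² = 22 / 121 = 0.1818 ≈ 0.18.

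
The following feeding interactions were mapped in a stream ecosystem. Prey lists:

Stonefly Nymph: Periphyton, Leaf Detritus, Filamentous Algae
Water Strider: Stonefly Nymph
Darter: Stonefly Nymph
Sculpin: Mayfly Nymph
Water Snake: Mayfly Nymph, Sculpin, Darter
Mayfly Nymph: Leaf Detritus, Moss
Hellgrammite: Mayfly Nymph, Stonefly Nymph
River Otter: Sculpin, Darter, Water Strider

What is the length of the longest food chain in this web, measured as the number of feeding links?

3 links

One longest chain: Periphyton → Stonefly Nymph → Darter → River Otter.
It has 4 species and 3 links.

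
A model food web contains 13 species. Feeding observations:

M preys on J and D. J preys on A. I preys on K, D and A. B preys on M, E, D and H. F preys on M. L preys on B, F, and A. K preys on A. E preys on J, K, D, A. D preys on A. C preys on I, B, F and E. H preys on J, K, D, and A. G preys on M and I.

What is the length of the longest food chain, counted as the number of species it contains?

One longest chain: A → D → E → B → C.
It has 5 species and 4 links.

5 species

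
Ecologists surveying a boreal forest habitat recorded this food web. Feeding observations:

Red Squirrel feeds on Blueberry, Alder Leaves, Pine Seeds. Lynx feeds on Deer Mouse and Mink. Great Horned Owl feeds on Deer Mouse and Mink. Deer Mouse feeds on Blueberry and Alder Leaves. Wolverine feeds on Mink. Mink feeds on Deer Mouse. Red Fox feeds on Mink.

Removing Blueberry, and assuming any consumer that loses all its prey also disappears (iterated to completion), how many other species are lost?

Remove Blueberry.
Every predator of it retains at least one other prey: Deer Mouse still has Alder Leaves; Red Squirrel still has Alder Leaves, Pine Seeds.
No consumer loses all prey, so no secondary extinctions occur.

0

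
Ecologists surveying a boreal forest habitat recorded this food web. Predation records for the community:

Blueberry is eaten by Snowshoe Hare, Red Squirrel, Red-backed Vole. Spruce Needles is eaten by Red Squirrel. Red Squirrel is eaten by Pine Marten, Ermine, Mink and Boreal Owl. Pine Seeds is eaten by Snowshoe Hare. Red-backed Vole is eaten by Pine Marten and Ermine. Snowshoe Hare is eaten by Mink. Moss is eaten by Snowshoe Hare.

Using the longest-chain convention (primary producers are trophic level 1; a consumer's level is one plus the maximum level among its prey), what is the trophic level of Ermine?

Spruce Needles is a producer → level 1.
Red Squirrel eats Spruce Needles (level 1); other prey at levels: Blueberry 1 → level 2.
Ermine eats Red Squirrel (level 2); other prey at levels: Red-backed Vole 2 → level 3.

Trophic level 3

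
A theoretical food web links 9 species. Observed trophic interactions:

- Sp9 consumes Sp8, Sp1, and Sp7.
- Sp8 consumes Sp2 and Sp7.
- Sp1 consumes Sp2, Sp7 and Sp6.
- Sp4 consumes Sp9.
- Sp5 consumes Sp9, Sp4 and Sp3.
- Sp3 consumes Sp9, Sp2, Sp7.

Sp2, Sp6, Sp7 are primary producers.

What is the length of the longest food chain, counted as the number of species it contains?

5 species

One longest chain: Sp2 → Sp8 → Sp9 → Sp3 → Sp5.
It has 5 species and 4 links.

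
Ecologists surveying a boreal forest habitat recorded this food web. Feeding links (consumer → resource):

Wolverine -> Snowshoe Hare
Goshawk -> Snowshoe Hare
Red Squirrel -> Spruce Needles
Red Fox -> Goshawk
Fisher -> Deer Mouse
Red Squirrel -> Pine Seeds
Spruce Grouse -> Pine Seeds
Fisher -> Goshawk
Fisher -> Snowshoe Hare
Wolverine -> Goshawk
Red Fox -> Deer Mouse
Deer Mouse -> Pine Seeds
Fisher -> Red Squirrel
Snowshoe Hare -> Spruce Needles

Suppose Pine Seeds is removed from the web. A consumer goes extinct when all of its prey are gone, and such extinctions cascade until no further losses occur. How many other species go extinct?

Remove Pine Seeds.
Round 1: Spruce Grouse (all prey gone), Deer Mouse (all prey gone) → extinct.
No further losses. Total secondary extinctions: 2.

2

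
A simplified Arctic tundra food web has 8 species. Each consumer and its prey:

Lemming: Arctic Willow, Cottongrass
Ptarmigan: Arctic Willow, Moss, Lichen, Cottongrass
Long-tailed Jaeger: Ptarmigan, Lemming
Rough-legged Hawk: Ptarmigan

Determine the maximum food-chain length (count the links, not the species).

One longest chain: Arctic Willow → Ptarmigan → Long-tailed Jaeger.
It has 3 species and 2 links.

2 links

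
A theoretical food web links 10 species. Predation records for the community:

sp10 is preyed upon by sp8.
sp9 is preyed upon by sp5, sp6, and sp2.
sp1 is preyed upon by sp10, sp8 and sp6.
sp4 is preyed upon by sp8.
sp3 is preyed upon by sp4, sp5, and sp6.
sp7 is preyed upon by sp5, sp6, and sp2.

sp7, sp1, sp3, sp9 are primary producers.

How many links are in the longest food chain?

One longest chain: sp1 → sp10 → sp8.
It has 3 species and 2 links.

2 links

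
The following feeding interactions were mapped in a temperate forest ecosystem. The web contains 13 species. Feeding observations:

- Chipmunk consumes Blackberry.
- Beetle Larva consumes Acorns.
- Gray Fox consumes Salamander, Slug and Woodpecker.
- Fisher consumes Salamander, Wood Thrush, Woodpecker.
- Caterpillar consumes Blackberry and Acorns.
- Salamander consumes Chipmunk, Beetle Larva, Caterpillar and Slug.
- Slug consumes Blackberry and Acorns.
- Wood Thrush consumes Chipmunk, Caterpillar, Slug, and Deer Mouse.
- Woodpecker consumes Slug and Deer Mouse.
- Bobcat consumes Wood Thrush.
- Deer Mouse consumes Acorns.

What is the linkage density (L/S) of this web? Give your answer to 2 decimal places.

L/S = 1.85

There are L = 24 links among S = 13 species.
L/S = 24/13 = 1.8462 ≈ 1.85.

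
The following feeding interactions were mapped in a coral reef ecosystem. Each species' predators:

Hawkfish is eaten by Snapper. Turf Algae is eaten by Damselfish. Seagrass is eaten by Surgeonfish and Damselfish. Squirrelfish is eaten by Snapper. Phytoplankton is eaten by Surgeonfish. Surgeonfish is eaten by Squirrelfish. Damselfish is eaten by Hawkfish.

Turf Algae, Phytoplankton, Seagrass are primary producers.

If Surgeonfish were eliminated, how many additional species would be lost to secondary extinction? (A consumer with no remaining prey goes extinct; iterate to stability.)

Remove Surgeonfish.
Round 1: Squirrelfish (all prey gone) → extinct.
No further losses. Total secondary extinctions: 1.

1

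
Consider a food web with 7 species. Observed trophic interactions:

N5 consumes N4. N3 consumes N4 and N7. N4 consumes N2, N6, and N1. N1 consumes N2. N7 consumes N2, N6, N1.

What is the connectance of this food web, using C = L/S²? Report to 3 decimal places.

The web has S = 7 species and L = 10 feeding links.
C = L / S² = 10 / 49 = 0.2041 ≈ 0.204.

C = 0.204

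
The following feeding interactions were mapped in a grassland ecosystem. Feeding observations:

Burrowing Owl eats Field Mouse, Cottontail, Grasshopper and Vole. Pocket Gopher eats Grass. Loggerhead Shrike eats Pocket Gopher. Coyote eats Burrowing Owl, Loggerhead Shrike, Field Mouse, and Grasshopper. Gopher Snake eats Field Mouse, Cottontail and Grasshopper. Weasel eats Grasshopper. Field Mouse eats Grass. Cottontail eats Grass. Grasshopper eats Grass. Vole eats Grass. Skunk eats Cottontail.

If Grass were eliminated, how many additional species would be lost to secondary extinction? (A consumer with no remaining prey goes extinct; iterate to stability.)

11

Remove Grass.
Round 1: Cottontail (all prey gone), Grasshopper (all prey gone), Field Mouse (all prey gone), Vole (all prey gone), Pocket Gopher (all prey gone) → extinct.
Round 2: Skunk (all prey gone), Loggerhead Shrike (all prey gone), Weasel (all prey gone), Gopher Snake (all prey gone), Burrowing Owl (all prey gone) → extinct.
Round 3: Coyote (all prey gone) → extinct.
No further losses. Total secondary extinctions: 11.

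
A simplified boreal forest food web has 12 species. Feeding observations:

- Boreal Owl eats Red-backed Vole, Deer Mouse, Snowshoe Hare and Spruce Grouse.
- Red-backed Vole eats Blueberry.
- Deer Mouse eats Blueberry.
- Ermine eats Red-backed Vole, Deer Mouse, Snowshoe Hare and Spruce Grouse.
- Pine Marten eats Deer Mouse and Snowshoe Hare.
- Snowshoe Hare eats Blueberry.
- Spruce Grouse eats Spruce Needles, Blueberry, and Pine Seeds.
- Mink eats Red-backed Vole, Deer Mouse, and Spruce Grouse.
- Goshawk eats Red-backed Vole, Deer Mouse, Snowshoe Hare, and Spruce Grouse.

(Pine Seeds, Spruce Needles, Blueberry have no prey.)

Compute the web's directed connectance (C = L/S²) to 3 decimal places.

The web has S = 12 species and L = 23 feeding links.
C = L / S² = 23 / 144 = 0.1597 ≈ 0.160.

C = 0.160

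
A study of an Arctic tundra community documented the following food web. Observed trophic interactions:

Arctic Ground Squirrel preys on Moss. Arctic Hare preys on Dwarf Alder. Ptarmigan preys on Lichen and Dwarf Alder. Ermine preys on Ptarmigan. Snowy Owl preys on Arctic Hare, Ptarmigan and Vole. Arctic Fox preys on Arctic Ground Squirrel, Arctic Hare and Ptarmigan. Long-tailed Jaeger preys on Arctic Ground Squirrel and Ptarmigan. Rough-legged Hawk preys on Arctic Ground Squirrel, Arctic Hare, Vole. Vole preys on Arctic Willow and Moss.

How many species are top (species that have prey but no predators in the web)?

5

Top species (has prey, but nothing eats it): Snowy Owl, Arctic Fox, Rough-legged Hawk, Ermine, Long-tailed Jaeger.
Count: 5.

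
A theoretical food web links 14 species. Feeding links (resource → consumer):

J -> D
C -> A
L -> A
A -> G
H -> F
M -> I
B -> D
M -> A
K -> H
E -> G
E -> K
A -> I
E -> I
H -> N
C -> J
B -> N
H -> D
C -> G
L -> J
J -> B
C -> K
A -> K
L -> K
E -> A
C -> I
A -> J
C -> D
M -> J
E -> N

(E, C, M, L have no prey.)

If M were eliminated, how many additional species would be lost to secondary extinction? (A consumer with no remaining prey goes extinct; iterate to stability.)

Remove M.
Every predator of it retains at least one other prey: A still has E, C, L; I still has E, C, A; J still has C, L, A.
No consumer loses all prey, so no secondary extinctions occur.

0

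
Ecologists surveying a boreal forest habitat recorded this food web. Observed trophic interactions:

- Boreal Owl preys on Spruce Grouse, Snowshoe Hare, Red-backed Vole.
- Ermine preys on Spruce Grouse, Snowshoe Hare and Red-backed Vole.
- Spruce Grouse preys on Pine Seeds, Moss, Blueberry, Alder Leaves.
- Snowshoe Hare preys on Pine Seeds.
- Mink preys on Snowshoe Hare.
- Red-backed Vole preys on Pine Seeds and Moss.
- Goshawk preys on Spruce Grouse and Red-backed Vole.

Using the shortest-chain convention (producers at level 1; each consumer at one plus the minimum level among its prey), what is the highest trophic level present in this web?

3

Producers (level 1): Alder Leaves, Blueberry, Moss, Pine Seeds.
Following each consumer down to its lowest-level prey: Pine Seeds → Snowshoe Hare → Mink (levels 1 through 3).
All prey of Mink (Snowshoe Hare 2) are at level 2 or above, so Mink is at level 1 + 2 = 3.
Every consumer has at least one prey at level 2 or below, so none exceeds level 3.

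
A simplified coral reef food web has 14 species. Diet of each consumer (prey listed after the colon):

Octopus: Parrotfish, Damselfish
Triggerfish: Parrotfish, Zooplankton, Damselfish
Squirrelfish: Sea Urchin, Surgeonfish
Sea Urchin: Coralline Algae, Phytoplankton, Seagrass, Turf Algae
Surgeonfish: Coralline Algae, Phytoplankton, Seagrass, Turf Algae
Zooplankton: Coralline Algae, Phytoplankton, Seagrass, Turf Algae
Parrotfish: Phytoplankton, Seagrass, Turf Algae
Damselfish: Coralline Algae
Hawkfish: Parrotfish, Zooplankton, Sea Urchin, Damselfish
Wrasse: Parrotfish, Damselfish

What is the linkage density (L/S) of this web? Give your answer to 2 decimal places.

L/S = 2.07

There are L = 29 links among S = 14 species.
L/S = 29/14 = 2.0714 ≈ 2.07.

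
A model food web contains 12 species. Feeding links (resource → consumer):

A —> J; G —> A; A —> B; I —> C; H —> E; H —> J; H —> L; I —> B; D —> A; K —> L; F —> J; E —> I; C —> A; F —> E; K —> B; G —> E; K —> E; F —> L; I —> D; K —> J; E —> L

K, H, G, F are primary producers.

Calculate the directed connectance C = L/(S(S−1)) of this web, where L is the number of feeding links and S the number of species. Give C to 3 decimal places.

C = 0.159

The web has S = 12 species and L = 21 feeding links.
C = L / (S(S−1)) = 21 / 132 = 0.1591 ≈ 0.159.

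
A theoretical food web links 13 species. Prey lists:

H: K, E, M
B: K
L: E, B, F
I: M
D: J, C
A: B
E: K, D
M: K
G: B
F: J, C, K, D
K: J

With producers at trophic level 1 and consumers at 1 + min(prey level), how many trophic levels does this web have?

Producers (level 1): J, C.
Following each consumer down to its lowest-level prey: J → K → B → G (levels 1 through 4).
All prey of G (B 3) are at level 3 or above, so G is at level 1 + 3 = 4.
Every consumer has at least one prey at level 3 or below, so none exceeds level 4.

4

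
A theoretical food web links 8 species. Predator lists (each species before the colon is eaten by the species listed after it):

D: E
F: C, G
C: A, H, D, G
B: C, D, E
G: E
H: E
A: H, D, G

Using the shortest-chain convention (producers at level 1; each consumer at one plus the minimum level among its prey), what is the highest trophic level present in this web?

3

Producers (level 1): F, B.
Following each consumer down to its lowest-level prey: F → C → H (levels 1 through 3).
All prey of H (C 2, A 3) are at level 2 or above, so H is at level 1 + 2 = 3.
Every consumer has at least one prey at level 2 or below, so none exceeds level 3.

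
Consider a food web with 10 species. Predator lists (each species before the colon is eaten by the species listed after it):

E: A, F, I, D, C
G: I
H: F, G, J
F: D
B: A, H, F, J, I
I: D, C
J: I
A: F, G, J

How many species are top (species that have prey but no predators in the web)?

2

Top species (has prey, but nothing eats it): D, C.
Count: 2.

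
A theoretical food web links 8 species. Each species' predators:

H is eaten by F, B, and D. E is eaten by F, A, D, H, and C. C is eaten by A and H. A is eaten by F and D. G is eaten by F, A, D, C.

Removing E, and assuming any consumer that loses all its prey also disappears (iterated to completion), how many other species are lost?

0

Remove E.
Every predator of it retains at least one other prey: C still has G; H still has C; A still has G, C; D still has G, H, A; F still has G, H, A.
No consumer loses all prey, so no secondary extinctions occur.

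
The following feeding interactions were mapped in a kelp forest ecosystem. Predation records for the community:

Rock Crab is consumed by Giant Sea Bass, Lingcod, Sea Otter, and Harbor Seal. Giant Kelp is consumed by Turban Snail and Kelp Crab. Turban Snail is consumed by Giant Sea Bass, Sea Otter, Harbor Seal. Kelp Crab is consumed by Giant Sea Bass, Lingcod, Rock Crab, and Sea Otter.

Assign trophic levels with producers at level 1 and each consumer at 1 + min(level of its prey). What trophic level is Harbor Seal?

Trophic level 3

Giant Kelp is a producer → level 1.
Turban Snail eats Giant Kelp → level 2.
Harbor Seal eats Turban Snail → level 3.
No prey of Harbor Seal is below level 2, so 3 is the minimum.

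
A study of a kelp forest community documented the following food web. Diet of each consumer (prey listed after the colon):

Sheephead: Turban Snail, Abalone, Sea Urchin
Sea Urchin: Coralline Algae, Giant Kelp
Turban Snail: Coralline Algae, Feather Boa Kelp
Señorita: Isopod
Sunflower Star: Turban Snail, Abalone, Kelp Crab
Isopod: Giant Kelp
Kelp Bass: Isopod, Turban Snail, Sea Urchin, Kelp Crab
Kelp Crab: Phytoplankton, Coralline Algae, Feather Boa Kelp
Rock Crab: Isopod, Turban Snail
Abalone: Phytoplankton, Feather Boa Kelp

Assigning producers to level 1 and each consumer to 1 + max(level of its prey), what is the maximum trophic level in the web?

Producers (level 1): Phytoplankton, Coralline Algae, Giant Kelp, Feather Boa Kelp.
Phytoplankton → Kelp Crab → Sunflower Star gives Sunflower Star level 3.
No species has a prey at level 3, so no species reaches level 4.

3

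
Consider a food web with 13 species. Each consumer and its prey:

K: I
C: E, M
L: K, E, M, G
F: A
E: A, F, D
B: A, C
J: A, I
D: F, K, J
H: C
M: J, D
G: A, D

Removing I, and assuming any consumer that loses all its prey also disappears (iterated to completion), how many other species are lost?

1

Remove I.
Round 1: K (all prey gone) → extinct.
No further losses. Total secondary extinctions: 1.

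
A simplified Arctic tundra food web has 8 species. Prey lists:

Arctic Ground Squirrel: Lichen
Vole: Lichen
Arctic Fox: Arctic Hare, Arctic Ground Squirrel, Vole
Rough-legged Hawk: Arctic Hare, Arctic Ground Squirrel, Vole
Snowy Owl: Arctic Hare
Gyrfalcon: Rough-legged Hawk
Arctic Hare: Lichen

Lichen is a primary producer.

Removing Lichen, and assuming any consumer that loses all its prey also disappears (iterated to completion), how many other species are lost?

7

Remove Lichen.
Round 1: Arctic Hare (all prey gone), Arctic Ground Squirrel (all prey gone), Vole (all prey gone) → extinct.
Round 2: Snowy Owl (all prey gone), Rough-legged Hawk (all prey gone), Arctic Fox (all prey gone) → extinct.
Round 3: Gyrfalcon (all prey gone) → extinct.
No further losses. Total secondary extinctions: 7.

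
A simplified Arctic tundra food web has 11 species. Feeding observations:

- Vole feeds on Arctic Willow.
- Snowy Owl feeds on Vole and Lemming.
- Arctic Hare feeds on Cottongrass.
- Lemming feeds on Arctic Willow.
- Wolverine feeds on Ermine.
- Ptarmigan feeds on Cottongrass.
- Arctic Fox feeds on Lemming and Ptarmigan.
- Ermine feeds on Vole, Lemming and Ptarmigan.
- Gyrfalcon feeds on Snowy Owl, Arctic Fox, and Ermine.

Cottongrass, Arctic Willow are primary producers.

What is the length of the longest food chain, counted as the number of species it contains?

One longest chain: Arctic Willow → Vole → Ermine → Wolverine.
It has 4 species and 3 links.

4 species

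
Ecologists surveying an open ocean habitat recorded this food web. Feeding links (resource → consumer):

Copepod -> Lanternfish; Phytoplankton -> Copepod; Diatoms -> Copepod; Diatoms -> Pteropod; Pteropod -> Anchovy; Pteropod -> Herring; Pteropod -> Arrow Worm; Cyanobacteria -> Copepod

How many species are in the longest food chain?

One longest chain: Diatoms → Pteropod → Arrow Worm.
It has 3 species and 2 links.

3 species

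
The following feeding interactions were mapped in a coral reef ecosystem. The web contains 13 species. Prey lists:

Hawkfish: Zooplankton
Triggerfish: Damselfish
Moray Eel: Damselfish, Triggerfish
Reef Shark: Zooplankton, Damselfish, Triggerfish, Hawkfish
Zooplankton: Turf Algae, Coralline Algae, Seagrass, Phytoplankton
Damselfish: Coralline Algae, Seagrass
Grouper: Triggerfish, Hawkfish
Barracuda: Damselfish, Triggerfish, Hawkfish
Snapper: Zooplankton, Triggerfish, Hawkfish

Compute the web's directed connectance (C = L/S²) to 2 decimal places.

The web has S = 13 species and L = 22 feeding links.
C = L / S² = 22 / 169 = 0.1302 ≈ 0.13.

C = 0.13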